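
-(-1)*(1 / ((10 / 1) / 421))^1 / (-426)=-421 / 4260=-0.10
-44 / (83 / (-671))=29524 / 83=355.71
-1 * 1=-1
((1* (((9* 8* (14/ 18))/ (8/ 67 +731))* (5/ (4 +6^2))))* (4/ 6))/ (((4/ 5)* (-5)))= -469/ 293910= -0.00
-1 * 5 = -5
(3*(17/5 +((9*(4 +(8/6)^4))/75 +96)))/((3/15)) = 13535/9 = 1503.89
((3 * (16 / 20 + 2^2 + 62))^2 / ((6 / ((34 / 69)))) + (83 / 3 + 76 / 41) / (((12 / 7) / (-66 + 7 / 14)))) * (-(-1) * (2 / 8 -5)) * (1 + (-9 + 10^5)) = -874830317987699 / 848700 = -1030788639.08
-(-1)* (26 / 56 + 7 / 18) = 215 / 252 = 0.85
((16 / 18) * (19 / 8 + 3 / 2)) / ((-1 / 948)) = -9796 / 3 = -3265.33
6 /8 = 3 /4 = 0.75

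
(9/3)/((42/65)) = 4.64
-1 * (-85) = 85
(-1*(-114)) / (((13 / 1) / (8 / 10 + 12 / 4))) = 2166 / 65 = 33.32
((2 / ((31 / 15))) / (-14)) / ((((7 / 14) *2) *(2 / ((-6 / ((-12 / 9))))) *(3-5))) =135 / 1736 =0.08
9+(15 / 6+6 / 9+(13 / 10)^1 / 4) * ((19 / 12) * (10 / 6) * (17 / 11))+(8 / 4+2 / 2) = 249385 / 9504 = 26.24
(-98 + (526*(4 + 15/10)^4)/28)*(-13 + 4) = -34457679/224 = -153828.92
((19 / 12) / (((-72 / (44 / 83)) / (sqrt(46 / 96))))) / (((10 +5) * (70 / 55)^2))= -0.00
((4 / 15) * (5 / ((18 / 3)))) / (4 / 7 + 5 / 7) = 14 / 81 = 0.17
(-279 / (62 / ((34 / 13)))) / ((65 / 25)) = -765 / 169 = -4.53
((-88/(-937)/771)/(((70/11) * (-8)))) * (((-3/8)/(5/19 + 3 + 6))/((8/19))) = 3971/17261189120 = 0.00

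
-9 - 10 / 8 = -41 / 4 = -10.25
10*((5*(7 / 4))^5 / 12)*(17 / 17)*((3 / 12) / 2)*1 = 262609375 / 49152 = 5342.80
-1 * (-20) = 20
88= 88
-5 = -5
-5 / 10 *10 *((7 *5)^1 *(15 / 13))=-2625 / 13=-201.92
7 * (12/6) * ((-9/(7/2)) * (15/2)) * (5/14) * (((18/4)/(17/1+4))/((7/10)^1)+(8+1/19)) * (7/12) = -875475/1862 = -470.18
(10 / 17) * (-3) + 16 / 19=-298 / 323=-0.92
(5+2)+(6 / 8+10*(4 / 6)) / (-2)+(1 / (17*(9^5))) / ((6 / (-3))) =26434265 / 8030664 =3.29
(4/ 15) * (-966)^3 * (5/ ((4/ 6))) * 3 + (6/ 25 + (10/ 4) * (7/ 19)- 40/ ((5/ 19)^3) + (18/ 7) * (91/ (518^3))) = -178540069286926876639/ 33010560100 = -5408574369.72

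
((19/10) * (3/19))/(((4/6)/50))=45/2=22.50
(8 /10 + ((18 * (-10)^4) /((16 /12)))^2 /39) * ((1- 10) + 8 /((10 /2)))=-1123875001924 /325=-3458076929.00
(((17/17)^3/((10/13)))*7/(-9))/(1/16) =-728/45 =-16.18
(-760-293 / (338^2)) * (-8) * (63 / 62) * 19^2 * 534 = 1054477862760546 / 885391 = 1190974228.06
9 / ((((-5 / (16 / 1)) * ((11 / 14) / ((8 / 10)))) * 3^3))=-896 / 825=-1.09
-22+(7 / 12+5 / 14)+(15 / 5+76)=4867 / 84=57.94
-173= -173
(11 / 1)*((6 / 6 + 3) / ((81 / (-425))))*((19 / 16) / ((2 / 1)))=-88825 / 648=-137.08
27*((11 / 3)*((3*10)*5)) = 14850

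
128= 128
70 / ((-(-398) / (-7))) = -1.23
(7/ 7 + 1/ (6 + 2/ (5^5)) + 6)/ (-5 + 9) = 134389/ 75008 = 1.79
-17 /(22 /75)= -1275 /22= -57.95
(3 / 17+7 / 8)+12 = 1775 / 136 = 13.05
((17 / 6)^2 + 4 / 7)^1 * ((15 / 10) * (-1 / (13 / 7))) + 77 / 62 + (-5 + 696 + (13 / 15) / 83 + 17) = 2818975477 / 4013880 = 702.31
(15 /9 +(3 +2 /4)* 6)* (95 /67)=6460 /201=32.14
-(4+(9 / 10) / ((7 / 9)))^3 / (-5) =47045881 / 1715000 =27.43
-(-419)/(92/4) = 419/23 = 18.22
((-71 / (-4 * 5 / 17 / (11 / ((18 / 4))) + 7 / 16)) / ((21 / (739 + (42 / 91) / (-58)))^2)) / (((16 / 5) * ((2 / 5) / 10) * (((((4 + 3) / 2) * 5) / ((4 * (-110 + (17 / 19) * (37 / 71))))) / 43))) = -376414221646408000000 / 22286822103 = -16889542165.63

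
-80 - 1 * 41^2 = -1761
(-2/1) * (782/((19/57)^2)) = -14076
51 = 51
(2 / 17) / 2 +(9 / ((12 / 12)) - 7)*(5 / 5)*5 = 10.06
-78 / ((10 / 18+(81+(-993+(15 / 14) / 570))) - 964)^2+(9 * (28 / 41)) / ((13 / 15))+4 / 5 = 1695880213516596872 / 214888430431454065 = 7.89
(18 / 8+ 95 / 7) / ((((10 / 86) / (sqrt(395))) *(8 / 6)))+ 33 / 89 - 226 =-20081 / 89+ 57147 *sqrt(395) / 560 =1802.54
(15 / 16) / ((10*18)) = 1 / 192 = 0.01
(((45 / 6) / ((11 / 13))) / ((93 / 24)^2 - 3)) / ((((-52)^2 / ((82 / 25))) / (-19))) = -9348 / 549835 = -0.02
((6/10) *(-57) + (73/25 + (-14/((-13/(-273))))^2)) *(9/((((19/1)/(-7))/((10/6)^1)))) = -45362478/95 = -477499.77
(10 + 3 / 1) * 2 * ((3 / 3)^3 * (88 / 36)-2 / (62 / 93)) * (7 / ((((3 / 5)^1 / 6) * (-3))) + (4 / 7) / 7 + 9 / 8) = 319.61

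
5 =5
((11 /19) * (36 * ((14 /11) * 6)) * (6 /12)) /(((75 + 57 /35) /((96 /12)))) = 23520 /2831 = 8.31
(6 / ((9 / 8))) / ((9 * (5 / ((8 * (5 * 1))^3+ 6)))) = 1024096 / 135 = 7585.90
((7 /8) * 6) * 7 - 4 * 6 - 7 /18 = 445 /36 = 12.36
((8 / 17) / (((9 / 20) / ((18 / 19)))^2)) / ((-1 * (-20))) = 640 / 6137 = 0.10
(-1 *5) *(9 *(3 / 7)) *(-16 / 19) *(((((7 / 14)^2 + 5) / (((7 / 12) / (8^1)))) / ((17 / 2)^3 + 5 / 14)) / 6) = 0.32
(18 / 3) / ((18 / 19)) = 19 / 3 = 6.33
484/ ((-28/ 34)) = -587.71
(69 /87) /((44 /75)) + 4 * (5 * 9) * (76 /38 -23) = -4821555 /1276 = -3778.65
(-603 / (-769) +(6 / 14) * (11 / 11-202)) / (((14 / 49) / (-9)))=2067687 / 769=2688.80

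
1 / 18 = 0.06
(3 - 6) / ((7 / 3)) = -9 / 7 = -1.29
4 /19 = 0.21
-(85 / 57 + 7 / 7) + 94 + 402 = 28130 / 57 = 493.51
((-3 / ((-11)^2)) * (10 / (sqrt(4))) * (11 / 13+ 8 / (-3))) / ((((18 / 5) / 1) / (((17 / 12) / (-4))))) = -30175 / 1359072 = -0.02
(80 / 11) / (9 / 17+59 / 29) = 2465 / 869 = 2.84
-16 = -16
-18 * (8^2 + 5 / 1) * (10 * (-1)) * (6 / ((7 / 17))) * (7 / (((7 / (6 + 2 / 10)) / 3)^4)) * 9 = 170579197502712 / 300125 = 568360508.13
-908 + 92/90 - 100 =-45314/45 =-1006.98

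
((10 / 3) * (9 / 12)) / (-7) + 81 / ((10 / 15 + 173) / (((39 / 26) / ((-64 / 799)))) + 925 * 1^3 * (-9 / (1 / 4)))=-602894767 / 1676688916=-0.36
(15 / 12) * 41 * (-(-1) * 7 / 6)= 1435 / 24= 59.79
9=9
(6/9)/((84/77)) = 11/18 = 0.61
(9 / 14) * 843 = 7587 / 14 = 541.93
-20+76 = 56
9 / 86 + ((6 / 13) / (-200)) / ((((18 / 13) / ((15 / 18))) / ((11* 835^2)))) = -65956837 / 6192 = -10651.94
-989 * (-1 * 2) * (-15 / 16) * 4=-14835 / 2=-7417.50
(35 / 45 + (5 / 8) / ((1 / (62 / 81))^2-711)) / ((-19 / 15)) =-7060755 / 11511986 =-0.61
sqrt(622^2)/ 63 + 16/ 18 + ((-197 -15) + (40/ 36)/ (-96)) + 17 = -184.25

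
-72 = -72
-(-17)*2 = 34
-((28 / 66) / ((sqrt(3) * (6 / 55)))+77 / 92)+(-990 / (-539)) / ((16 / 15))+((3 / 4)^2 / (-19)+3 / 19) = 347155 / 342608-35 * sqrt(3) / 27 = -1.23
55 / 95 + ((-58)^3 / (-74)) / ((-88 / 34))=-7873170 / 7733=-1018.13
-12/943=-0.01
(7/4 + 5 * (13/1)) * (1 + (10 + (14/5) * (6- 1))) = 6675/4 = 1668.75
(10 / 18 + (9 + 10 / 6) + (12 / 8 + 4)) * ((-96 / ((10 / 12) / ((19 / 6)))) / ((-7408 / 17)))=97223 / 6945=14.00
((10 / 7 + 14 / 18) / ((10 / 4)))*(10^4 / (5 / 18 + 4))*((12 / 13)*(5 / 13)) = 732.45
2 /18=1 /9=0.11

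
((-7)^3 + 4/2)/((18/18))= -341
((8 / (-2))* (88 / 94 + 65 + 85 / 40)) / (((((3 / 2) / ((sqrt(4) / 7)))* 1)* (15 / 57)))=-972458 / 4935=-197.05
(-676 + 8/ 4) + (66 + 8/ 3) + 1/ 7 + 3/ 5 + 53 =-57917/ 105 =-551.59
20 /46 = 10 /23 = 0.43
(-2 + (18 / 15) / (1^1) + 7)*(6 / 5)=7.44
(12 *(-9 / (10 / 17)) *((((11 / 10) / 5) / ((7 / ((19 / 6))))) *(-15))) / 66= 2907 / 700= 4.15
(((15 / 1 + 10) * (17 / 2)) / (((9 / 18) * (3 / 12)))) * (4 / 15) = 1360 / 3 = 453.33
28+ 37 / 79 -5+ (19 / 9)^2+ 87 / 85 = 15745618 / 543915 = 28.95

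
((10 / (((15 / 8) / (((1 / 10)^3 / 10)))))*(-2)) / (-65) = 2 / 121875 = 0.00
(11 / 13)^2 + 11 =1980 / 169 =11.72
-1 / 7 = -0.14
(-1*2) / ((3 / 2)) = -4 / 3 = -1.33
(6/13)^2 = 36/169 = 0.21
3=3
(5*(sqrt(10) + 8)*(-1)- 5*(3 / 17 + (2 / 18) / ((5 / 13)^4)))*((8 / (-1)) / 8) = 5*sqrt(10) + 1267412 / 19125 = 82.08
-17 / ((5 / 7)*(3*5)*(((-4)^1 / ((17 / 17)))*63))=17 / 2700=0.01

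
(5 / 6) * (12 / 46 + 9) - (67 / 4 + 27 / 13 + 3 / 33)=-147353 / 13156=-11.20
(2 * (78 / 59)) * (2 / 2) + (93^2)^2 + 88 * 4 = 4413527783 / 59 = 74805555.64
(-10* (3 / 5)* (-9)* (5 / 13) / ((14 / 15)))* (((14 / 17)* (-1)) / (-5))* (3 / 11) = 2430 / 2431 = 1.00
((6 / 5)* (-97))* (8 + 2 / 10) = -23862 / 25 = -954.48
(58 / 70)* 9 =261 / 35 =7.46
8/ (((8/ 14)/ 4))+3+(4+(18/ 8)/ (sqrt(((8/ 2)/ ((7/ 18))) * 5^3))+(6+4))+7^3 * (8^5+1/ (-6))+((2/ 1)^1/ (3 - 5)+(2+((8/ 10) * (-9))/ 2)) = 3 * sqrt(70)/ 400+337183117/ 30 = 11239437.30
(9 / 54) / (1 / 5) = 5 / 6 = 0.83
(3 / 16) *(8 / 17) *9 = 27 / 34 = 0.79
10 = 10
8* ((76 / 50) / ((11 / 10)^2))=1216 / 121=10.05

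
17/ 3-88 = -247/ 3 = -82.33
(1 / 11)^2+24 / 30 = 489 / 605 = 0.81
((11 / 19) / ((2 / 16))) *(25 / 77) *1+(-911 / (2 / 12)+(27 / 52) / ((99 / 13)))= -5464.43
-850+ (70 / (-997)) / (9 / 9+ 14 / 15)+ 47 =-23218189 / 28913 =-803.04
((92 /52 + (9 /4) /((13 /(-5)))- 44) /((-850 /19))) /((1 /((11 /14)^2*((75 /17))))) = 15456177 /5890976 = 2.62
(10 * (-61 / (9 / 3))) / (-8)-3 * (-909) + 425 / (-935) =363259 / 132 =2751.96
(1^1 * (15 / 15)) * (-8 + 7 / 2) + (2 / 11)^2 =-1081 / 242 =-4.47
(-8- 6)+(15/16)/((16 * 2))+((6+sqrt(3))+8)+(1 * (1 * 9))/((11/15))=sqrt(3)+69285/5632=14.03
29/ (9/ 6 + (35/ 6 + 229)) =87/ 709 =0.12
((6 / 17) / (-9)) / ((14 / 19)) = -19 / 357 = -0.05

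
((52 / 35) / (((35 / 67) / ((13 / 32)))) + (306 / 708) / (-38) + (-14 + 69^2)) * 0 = 0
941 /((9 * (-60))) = -941 /540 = -1.74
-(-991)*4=3964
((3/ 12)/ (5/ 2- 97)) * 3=-0.01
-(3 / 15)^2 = -1 / 25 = -0.04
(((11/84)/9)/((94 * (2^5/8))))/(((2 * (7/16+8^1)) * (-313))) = -11/1501404660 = -0.00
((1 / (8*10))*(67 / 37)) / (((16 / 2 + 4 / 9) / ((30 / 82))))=0.00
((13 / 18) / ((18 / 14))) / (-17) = -91 / 2754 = -0.03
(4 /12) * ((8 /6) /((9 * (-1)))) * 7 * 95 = -2660 /81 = -32.84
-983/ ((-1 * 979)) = 983/ 979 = 1.00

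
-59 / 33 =-1.79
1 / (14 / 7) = 1 / 2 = 0.50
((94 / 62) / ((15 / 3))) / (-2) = -47 / 310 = -0.15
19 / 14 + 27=397 / 14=28.36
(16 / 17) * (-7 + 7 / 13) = -1344 / 221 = -6.08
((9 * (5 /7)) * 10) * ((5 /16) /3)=375 /56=6.70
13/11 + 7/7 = 24/11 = 2.18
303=303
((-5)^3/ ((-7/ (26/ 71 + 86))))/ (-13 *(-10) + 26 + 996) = 9125/ 6816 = 1.34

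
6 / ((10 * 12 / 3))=3 / 20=0.15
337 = 337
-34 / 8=-17 / 4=-4.25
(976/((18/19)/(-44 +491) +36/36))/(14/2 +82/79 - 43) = -109140712/3917897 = -27.86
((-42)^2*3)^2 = 28005264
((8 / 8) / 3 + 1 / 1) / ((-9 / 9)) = -4 / 3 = -1.33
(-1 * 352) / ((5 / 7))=-2464 / 5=-492.80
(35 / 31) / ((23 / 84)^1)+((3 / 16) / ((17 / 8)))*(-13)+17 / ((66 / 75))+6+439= 62304849 / 133331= 467.29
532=532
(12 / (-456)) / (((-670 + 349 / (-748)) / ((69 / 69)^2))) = 374 / 9528671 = 0.00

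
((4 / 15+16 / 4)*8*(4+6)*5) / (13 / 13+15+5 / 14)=71680 / 687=104.34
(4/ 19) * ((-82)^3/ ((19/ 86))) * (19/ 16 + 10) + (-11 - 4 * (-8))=-2121932167/ 361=-5877928.44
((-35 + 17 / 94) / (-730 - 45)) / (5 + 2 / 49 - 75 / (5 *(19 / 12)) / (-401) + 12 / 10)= 1221912363 / 170375038070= 0.01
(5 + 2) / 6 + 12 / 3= 31 / 6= 5.17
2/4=1/2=0.50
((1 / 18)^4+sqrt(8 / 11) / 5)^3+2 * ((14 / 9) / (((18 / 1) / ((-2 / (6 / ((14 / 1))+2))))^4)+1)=29386561811 * sqrt(22) / 27779483952000+53141226877296821940179 / 26570421297226302566400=2.00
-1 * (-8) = 8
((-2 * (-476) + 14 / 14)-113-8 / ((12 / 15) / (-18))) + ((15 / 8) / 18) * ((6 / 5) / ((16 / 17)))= 130577 / 128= 1020.13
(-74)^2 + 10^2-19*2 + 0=5538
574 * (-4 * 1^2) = -2296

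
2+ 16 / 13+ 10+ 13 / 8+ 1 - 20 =-431 / 104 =-4.14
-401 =-401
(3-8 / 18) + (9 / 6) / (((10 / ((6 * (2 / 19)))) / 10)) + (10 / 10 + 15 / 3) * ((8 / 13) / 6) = 4.12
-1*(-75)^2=-5625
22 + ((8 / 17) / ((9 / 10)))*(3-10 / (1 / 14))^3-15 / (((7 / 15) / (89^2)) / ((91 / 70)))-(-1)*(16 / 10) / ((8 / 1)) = -17944184563 / 10710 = -1675460.74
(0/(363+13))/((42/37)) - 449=-449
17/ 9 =1.89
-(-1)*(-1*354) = -354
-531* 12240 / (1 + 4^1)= -1299888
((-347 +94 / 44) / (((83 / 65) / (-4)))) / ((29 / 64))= 63123840 / 26477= 2384.10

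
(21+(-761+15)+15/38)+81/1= -24457/38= -643.61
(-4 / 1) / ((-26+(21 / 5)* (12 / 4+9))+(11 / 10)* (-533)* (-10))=-20 / 29437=-0.00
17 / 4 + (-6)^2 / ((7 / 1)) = 263 / 28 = 9.39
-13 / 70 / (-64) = 13 / 4480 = 0.00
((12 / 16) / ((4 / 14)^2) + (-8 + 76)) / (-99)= -1235 / 1584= -0.78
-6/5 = -1.20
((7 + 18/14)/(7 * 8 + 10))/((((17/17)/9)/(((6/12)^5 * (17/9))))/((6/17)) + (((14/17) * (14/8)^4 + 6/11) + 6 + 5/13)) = 0.01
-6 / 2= -3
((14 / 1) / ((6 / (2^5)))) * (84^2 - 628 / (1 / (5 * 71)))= -48358016 / 3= -16119338.67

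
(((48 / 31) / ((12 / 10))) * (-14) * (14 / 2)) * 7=-27440 / 31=-885.16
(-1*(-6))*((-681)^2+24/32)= 5565141/2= 2782570.50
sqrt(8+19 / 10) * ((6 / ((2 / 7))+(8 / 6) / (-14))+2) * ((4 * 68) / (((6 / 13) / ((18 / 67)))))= 11410.43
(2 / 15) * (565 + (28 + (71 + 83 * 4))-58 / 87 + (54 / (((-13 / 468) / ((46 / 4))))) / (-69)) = 7916 / 45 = 175.91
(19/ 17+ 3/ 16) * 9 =3195/ 272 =11.75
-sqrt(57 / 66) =-sqrt(418) / 22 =-0.93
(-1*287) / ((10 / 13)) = -3731 / 10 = -373.10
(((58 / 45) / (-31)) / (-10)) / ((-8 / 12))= -29 / 4650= -0.01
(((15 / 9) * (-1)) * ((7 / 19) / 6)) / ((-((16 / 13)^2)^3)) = 168938315 / 5737807872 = 0.03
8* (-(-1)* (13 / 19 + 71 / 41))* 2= 30112 / 779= 38.65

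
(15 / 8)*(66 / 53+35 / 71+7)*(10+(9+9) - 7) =5178915 / 15052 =344.07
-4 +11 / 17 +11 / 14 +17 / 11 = -2675 / 2618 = -1.02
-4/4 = -1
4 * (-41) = -164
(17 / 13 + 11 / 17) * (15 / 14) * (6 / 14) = 9720 / 10829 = 0.90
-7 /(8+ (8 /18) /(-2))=-9 /10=-0.90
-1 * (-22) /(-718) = -11 /359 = -0.03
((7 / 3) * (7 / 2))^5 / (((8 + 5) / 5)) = 1412376245 / 101088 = 13971.75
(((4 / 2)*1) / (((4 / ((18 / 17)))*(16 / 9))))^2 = 0.09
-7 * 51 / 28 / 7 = -51 / 28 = -1.82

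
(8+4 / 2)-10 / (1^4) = 0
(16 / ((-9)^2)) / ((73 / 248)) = 3968 / 5913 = 0.67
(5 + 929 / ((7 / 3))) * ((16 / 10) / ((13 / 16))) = 361216 / 455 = 793.88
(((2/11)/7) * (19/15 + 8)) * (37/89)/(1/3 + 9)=5143/479710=0.01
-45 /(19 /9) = -405 /19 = -21.32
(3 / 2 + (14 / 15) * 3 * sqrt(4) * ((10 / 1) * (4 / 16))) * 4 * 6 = 372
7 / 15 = 0.47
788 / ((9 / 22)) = 17336 / 9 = 1926.22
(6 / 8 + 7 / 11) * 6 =183 / 22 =8.32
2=2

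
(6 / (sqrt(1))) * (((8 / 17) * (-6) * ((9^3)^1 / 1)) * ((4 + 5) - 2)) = -1469664 / 17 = -86450.82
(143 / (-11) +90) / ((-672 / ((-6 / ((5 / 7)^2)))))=1.35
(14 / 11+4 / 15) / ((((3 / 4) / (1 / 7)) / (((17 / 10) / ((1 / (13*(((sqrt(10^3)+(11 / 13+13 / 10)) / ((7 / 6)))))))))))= 803148 / 67375+449072*sqrt(10) / 8085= 187.57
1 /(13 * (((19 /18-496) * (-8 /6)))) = 27 /231634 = 0.00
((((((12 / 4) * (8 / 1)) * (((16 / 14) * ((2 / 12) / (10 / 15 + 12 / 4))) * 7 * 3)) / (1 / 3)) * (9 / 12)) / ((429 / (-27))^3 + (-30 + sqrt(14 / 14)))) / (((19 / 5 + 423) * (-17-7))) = 98415 / 69139098952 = 0.00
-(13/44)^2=-169/1936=-0.09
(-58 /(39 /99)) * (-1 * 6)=11484 /13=883.38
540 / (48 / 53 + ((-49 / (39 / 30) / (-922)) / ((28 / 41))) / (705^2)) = 68199647209200 / 114380974891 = 596.25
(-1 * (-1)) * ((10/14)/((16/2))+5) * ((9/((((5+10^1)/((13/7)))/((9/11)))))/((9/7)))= 2223/616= 3.61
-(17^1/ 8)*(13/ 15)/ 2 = -221/ 240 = -0.92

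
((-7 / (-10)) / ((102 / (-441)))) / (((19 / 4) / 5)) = -1029 / 323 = -3.19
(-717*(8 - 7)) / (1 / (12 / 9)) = -956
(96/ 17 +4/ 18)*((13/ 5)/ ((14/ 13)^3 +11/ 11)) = 6.79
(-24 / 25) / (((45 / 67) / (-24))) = 4288 / 125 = 34.30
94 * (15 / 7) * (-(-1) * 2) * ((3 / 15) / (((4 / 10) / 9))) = 12690 / 7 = 1812.86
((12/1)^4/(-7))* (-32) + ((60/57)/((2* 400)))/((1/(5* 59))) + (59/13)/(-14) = 1311179637/13832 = 94793.21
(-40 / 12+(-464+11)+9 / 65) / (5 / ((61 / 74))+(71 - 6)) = -5426438 / 845325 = -6.42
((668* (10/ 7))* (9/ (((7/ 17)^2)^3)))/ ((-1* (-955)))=290230129656/ 157296713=1845.11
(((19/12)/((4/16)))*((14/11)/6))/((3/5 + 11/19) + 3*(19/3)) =12635/189783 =0.07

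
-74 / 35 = -2.11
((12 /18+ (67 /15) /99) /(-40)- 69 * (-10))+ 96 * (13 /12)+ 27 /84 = 330271451 /415800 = 794.30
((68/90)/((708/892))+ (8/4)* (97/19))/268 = 422317/10139445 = 0.04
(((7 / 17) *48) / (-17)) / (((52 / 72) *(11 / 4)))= -24192 / 41327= -0.59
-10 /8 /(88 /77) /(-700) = 1 /640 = 0.00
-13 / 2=-6.50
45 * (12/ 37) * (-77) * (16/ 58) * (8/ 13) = -2661120/ 13949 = -190.77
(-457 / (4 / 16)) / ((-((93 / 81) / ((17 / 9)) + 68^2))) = 0.40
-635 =-635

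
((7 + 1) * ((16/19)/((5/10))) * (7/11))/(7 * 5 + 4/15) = 26880/110561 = 0.24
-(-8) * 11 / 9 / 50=44 / 225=0.20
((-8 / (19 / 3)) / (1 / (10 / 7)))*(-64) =15360 / 133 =115.49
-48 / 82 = -24 / 41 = -0.59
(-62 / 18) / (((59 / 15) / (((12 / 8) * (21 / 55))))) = -0.50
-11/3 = -3.67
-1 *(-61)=61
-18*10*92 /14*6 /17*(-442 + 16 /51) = 53290080 /289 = 184394.74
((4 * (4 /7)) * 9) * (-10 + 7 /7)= -1296 /7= -185.14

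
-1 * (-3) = 3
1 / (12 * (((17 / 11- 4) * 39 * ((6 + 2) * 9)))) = -11 / 909792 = -0.00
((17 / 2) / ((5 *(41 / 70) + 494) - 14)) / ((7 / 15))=255 / 6761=0.04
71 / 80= 0.89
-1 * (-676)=676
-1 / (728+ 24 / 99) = -33 / 24032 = -0.00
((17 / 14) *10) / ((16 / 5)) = 425 / 112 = 3.79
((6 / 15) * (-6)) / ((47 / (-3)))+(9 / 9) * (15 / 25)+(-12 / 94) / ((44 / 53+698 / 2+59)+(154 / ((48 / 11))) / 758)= 69749633739 / 92643849545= 0.75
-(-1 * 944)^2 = -891136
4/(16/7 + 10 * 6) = 7/109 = 0.06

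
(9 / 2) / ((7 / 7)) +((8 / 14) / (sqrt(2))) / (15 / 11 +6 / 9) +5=66*sqrt(2) / 469 +19 / 2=9.70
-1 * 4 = -4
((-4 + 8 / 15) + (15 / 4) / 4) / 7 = -607 / 1680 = -0.36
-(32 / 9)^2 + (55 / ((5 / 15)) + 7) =12908 / 81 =159.36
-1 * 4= -4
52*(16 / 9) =832 / 9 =92.44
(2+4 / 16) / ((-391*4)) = -9 / 6256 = -0.00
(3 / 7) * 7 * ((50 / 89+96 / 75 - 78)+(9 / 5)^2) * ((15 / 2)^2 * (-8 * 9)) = 78850098 / 89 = 885956.16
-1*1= -1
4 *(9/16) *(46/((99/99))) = 207/2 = 103.50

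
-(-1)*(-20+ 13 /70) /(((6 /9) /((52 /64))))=-24.15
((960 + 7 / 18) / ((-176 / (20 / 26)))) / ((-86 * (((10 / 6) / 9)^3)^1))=37806669 / 4919200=7.69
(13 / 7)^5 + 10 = 539363 / 16807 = 32.09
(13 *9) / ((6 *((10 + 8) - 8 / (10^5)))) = 243750 / 224999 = 1.08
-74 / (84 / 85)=-3145 / 42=-74.88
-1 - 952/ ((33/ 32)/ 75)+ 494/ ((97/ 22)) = -69125.32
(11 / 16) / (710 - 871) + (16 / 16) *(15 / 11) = 38519 / 28336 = 1.36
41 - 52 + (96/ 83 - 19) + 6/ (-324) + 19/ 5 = -561637/ 22410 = -25.06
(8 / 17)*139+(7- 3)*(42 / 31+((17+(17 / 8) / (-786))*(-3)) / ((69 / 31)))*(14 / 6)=-7760635913 / 57162636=-135.76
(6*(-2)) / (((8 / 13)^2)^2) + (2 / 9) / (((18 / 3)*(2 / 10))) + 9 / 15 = -11458661 / 138240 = -82.89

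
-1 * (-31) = 31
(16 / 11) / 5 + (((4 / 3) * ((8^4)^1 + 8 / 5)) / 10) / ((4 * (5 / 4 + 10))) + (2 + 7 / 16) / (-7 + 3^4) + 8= 899554499 / 43956000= 20.46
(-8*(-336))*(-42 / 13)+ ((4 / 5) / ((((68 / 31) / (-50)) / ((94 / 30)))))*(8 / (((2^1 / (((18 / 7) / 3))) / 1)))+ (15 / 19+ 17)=-260493034 / 29393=-8862.42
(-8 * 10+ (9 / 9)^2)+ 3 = -76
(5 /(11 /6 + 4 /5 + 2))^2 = 22500 /19321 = 1.16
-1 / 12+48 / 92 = 121 / 276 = 0.44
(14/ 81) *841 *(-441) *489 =-94038938/ 3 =-31346312.67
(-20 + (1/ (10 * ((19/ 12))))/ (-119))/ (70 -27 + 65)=-0.19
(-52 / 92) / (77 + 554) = -13 / 14513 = -0.00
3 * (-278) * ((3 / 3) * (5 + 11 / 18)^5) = -1460903969639 / 314928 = -4638850.69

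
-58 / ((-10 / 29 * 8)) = 841 / 40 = 21.02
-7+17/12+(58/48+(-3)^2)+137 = 1133/8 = 141.62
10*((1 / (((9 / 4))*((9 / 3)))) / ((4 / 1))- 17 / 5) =-908 / 27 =-33.63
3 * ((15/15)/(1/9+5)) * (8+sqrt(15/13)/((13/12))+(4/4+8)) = 162 * sqrt(195)/3887+459/46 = 10.56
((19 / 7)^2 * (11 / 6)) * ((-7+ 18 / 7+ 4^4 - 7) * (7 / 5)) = 4624.73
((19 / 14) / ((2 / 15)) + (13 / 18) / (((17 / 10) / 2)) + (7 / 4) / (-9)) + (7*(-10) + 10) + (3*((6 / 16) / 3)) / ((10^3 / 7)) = -421233509 / 8568000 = -49.16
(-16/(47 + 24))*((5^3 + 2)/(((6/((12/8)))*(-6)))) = 254/213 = 1.19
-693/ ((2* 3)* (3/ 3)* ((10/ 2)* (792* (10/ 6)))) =-7/ 400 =-0.02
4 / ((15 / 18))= 24 / 5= 4.80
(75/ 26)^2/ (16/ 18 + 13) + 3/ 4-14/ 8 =-271/ 676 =-0.40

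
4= 4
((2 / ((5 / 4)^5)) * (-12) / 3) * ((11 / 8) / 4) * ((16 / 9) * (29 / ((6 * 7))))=-653312 / 590625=-1.11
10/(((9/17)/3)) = 170/3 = 56.67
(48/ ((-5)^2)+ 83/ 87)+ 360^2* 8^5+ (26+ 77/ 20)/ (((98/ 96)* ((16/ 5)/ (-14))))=129313009952089/ 30450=4246732674.95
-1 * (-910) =910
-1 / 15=-0.07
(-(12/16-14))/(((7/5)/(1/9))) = 265/252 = 1.05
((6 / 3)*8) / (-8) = -2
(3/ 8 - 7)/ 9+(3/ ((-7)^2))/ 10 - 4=-4.73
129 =129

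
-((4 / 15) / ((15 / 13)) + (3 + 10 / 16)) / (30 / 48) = -6.17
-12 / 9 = -4 / 3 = -1.33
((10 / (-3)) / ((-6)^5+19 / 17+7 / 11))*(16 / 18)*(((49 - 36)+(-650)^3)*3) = -313999.71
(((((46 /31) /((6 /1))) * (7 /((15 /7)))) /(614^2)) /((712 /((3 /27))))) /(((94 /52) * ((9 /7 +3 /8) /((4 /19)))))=205114 /8746169347171395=0.00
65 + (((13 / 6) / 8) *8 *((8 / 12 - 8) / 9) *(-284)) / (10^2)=141778 / 2025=70.01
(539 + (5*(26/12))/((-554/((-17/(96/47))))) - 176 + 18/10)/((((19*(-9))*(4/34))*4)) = -9899191307/2182671360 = -4.54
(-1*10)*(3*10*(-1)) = 300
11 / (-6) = -11 / 6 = -1.83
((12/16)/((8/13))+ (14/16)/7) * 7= 301/32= 9.41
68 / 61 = 1.11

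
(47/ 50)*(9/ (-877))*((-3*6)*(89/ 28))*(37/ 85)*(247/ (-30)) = -1032167799/ 521815000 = -1.98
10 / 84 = 5 / 42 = 0.12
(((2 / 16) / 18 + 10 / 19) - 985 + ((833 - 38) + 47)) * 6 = -389789 / 456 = -854.80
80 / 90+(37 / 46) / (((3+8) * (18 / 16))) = 724 / 759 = 0.95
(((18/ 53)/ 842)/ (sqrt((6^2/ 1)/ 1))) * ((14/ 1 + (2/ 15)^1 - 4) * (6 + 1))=532/ 111565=0.00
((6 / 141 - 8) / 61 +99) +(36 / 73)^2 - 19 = 1223982026 / 15278243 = 80.11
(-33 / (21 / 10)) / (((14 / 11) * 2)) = -6.17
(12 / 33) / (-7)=-4 / 77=-0.05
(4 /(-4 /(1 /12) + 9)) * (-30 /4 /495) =2 /1287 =0.00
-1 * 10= -10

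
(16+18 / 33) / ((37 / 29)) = 5278 / 407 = 12.97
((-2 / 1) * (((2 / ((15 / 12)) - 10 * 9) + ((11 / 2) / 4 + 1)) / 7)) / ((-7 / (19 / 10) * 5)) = -65379 / 49000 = -1.33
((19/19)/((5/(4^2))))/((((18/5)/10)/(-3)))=-80/3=-26.67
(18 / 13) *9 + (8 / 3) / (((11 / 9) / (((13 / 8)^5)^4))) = 741450400485502353277143 / 20608471894847389696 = 35977.94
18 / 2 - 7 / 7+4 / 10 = 42 / 5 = 8.40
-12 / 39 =-4 / 13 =-0.31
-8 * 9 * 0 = 0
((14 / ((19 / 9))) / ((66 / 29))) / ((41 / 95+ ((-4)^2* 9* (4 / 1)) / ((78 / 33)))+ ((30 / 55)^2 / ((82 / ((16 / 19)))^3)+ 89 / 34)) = 17540490300190 / 1485295901783657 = 0.01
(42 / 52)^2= 441 / 676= 0.65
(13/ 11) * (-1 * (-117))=1521/ 11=138.27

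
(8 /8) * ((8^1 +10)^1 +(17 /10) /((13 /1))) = 2357 /130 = 18.13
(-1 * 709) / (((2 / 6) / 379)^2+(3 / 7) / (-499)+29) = -3201590260953 / 130949746579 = -24.45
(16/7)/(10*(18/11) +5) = 176/1645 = 0.11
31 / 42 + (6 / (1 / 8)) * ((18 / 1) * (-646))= -23442017 / 42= -558143.26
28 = 28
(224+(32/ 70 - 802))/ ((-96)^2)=-1123/ 17920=-0.06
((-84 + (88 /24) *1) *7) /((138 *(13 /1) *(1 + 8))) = -1687 /48438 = -0.03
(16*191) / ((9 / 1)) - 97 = 2183 / 9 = 242.56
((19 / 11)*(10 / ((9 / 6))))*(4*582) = 294880 / 11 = 26807.27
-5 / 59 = -0.08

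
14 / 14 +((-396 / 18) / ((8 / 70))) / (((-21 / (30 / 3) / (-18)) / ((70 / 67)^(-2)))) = -148039 / 98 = -1510.60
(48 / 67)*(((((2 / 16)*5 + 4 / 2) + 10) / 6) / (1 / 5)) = 505 / 67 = 7.54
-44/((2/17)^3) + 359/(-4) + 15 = -108385/4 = -27096.25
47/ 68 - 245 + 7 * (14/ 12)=-236.14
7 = 7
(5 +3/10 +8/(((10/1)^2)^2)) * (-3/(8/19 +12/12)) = -62947/5625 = -11.19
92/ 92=1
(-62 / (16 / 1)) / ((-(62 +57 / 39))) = 403 / 6600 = 0.06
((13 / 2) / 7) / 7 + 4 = 405 / 98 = 4.13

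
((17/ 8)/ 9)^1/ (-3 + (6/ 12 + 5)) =17/ 180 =0.09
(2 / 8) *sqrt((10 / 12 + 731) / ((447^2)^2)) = sqrt(26346) / 4795416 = 0.00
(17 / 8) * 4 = 17 / 2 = 8.50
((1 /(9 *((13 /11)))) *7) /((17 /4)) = 308 /1989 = 0.15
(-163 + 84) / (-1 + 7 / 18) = 1422 / 11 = 129.27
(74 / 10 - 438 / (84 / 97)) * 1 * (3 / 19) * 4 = -209322 / 665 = -314.77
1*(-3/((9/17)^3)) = -4913/243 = -20.22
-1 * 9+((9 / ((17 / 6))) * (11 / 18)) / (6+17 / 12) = -13221 / 1513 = -8.74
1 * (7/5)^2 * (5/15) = 49/75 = 0.65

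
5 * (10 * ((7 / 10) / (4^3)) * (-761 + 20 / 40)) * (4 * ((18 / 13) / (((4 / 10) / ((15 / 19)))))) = -2764125 / 608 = -4546.26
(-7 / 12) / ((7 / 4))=-1 / 3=-0.33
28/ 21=1.33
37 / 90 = 0.41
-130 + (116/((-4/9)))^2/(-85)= -79171/85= -931.42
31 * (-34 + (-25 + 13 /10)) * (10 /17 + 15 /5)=-1091107 /170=-6418.28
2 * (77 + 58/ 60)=2339/ 15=155.93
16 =16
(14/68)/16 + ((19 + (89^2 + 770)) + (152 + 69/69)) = 4821479/544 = 8863.01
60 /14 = 30 /7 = 4.29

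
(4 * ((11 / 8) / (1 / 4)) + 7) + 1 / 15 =436 / 15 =29.07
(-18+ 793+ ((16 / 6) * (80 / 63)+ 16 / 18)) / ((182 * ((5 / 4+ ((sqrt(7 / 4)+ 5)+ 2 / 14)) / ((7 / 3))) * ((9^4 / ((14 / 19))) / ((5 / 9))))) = 0.00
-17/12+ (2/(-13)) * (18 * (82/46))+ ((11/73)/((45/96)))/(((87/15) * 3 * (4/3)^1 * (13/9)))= -48184151/7595796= -6.34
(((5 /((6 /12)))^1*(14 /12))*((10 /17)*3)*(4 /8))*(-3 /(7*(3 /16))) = -400 /17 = -23.53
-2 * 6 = -12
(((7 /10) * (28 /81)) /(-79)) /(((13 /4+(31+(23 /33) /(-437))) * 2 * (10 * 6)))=-10241 /13741052625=-0.00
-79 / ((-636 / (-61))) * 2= -4819 / 318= -15.15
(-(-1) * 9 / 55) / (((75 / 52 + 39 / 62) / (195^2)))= 12259260 / 4081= 3003.98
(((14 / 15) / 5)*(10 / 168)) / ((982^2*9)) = 1 / 781102440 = 0.00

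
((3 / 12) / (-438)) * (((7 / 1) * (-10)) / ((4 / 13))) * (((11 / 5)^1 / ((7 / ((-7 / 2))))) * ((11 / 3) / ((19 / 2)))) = -11011 / 199728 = -0.06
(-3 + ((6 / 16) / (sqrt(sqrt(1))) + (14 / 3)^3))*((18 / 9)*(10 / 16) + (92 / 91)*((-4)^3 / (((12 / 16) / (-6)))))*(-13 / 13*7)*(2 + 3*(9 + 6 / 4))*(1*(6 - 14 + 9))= -12046537.77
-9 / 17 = -0.53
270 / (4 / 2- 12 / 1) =-27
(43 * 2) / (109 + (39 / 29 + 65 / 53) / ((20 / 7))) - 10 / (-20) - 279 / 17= -434447381 / 28715754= -15.13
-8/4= -2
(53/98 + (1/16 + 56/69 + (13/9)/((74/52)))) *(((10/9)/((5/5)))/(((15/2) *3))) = 14590867/121594284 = 0.12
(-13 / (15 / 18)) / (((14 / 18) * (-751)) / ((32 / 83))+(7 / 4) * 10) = 22464 / 2156455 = 0.01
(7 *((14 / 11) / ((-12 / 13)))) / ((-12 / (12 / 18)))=637 / 1188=0.54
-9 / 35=-0.26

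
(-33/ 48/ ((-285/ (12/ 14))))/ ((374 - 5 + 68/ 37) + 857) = 37/ 21971600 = 0.00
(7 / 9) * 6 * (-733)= -10262 / 3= -3420.67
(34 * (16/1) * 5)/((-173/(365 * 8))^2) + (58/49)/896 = 509106570083941/657001408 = 774894.18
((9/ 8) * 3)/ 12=9/ 32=0.28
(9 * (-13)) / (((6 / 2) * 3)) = -13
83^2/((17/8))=55112/17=3241.88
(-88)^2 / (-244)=-1936 / 61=-31.74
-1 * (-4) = 4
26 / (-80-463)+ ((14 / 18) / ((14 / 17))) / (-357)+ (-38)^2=98792135 / 68418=1443.95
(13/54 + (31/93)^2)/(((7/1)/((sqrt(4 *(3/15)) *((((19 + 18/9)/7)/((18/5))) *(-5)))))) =-0.19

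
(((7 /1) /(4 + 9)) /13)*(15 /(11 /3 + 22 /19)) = 1197 /9295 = 0.13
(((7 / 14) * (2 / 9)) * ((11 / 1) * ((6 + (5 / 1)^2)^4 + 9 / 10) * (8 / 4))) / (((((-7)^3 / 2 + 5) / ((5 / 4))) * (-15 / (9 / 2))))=101587409 / 19980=5084.45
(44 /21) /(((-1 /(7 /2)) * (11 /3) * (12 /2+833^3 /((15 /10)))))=-3 /578009546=-0.00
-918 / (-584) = 459 / 292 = 1.57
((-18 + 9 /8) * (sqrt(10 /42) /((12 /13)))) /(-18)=65 * sqrt(105) /1344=0.50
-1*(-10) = 10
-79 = -79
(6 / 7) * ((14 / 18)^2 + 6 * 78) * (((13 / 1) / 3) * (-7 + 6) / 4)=-493441 / 1134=-435.13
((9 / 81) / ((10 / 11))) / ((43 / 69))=253 / 1290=0.20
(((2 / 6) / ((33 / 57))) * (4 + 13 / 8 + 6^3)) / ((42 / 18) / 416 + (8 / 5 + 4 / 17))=148896540 / 2148113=69.32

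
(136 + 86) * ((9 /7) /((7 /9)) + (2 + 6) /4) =39738 /49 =810.98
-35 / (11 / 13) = -455 / 11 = -41.36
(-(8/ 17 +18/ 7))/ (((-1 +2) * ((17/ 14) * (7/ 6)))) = -4344/ 2023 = -2.15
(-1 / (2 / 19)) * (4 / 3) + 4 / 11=-12.30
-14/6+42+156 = 587/3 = 195.67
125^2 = 15625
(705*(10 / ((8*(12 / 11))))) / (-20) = -2585 / 64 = -40.39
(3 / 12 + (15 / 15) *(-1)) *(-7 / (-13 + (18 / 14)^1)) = -147 / 328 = -0.45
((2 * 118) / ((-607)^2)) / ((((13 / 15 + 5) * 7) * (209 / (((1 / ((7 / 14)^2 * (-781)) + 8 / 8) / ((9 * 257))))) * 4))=10915 / 1360161562143736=0.00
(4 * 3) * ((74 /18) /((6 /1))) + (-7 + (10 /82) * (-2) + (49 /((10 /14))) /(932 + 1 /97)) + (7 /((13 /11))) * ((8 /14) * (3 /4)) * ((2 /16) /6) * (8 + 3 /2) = 5964889 /3837600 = 1.55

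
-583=-583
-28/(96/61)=-427/24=-17.79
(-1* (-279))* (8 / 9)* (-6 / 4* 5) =-1860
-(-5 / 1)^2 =-25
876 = 876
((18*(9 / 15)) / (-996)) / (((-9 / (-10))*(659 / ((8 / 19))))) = -8 / 1039243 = -0.00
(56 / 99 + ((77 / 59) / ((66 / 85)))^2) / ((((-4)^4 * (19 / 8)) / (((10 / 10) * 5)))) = 0.03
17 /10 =1.70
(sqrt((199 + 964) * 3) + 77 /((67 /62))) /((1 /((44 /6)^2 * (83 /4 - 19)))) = 847 * sqrt(3489) /9 + 4043578 /603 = 12264.70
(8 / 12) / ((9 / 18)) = 4 / 3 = 1.33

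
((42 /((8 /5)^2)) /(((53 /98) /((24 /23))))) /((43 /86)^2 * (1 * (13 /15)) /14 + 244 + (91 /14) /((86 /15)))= 1393780500 /10793987791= 0.13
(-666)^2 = 443556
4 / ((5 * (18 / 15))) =2 / 3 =0.67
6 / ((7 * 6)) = 1 / 7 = 0.14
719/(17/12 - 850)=-8628/10183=-0.85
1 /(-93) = -1 /93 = -0.01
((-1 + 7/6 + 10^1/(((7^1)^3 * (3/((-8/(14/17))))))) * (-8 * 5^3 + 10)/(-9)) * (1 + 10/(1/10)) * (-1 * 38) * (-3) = 219744690/2401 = 91522.15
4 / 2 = 2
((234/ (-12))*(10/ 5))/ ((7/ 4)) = -156/ 7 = -22.29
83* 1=83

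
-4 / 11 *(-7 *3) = 7.64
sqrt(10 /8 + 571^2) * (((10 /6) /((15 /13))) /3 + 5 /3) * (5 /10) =29 * sqrt(1304169) /54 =613.30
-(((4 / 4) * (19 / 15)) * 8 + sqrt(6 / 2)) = -152 / 15-sqrt(3) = -11.87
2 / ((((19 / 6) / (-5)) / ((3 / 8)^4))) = -0.06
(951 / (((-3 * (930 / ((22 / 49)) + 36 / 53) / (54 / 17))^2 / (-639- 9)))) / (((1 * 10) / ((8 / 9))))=-3351294663552 / 234293330124605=-0.01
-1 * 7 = -7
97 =97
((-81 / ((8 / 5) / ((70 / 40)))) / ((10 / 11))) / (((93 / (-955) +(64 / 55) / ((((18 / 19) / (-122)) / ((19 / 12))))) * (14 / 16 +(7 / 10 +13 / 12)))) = 2412315675 / 15619120904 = 0.15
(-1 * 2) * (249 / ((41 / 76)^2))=-2876448 / 1681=-1711.15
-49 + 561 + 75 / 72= 12313 / 24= 513.04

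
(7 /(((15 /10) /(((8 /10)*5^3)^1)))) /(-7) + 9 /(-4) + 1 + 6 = -743 /12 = -61.92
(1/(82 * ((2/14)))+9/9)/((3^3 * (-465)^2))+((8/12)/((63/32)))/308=283735171/258031238850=0.00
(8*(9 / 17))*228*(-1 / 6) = -2736 / 17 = -160.94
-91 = -91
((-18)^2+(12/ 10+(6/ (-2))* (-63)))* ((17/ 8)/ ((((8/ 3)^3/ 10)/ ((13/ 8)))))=15341157/ 16384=936.35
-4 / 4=-1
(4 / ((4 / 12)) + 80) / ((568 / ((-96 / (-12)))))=92 / 71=1.30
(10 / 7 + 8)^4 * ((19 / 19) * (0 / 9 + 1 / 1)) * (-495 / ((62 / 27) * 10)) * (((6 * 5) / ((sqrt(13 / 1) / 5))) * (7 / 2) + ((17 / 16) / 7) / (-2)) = 53889436161 / 4168136- 950990049900 * sqrt(13) / 138229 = -24792599.51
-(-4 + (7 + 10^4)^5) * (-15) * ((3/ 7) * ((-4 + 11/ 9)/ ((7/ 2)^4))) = -200700980686240133606000/ 16807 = -11941511315894575689.06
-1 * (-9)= 9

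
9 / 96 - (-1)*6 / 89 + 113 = 113.16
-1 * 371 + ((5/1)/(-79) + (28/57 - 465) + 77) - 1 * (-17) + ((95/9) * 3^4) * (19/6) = 17705147/9006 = 1965.93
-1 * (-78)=78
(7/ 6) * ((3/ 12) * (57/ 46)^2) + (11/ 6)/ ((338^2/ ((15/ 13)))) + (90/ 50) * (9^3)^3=21915304362159588569/ 31426239520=697356880.65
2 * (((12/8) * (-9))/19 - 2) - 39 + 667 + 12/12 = 11848/19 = 623.58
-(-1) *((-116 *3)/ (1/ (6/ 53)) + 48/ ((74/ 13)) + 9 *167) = 2886663/ 1961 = 1472.04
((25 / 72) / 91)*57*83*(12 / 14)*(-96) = -946200 / 637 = -1485.40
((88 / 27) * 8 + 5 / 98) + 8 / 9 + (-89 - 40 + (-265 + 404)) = 97939 / 2646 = 37.01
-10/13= -0.77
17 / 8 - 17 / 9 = 17 / 72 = 0.24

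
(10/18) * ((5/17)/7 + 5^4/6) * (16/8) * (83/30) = 6175615/19278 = 320.35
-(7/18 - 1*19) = 335/18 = 18.61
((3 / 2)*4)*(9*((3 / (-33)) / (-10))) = 27 / 55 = 0.49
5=5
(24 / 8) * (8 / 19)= 24 / 19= 1.26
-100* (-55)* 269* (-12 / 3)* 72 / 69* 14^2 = -27838272000 / 23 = -1210359652.17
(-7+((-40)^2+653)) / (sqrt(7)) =2246 * sqrt(7) / 7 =848.91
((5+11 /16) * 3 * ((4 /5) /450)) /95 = 91 /285000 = 0.00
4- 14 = -10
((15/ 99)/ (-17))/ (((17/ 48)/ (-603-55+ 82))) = 46080/ 3179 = 14.50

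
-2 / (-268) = 1 / 134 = 0.01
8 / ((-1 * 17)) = -0.47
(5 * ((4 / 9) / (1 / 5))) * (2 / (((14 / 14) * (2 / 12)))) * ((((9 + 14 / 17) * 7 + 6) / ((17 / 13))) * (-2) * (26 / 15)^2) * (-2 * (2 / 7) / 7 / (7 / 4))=5718808576 / 2676429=2136.73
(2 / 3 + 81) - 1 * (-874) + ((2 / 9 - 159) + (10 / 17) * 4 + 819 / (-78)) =241355 / 306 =788.74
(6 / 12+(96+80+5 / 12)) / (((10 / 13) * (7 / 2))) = 27599 / 420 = 65.71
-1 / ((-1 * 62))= 1 / 62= 0.02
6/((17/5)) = 30/17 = 1.76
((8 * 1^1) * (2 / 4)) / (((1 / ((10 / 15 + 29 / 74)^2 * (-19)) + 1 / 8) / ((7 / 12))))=58759400 / 1965009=29.90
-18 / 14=-9 / 7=-1.29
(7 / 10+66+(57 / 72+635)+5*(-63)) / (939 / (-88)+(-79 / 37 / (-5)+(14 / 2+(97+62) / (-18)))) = -18925093 / 589829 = -32.09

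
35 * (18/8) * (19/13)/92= 1.25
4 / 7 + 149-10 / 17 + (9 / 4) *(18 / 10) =364219 / 2380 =153.03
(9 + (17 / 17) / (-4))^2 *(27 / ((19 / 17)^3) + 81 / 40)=1436096655 / 877952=1635.73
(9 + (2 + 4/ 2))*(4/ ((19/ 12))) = 624/ 19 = 32.84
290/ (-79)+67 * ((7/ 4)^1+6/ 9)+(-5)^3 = 31517/ 948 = 33.25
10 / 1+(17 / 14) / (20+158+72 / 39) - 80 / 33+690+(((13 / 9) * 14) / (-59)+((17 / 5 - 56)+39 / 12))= 154835620031 / 238984515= 647.89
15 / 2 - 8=-1 / 2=-0.50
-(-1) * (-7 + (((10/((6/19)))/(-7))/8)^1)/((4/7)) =-1271/96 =-13.24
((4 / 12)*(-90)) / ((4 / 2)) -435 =-450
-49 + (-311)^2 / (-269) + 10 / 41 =-4503292 / 11029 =-408.31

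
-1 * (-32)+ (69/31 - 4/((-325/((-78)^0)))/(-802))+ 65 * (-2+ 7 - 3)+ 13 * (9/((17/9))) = 15533435696/68681275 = 226.17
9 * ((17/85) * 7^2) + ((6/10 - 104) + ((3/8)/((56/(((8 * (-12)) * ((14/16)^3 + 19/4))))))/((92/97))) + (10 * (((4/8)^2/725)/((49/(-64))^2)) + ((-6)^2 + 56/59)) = 34989114317293/1935084605440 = 18.08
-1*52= -52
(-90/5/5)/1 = -18/5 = -3.60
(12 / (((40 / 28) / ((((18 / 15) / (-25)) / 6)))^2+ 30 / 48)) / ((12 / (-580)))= -45472 / 2500049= -0.02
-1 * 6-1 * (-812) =806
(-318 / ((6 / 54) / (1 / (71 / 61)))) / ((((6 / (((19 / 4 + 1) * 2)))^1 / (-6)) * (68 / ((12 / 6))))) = 2007693 / 2414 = 831.69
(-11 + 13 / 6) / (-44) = 53 / 264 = 0.20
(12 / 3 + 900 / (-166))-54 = -4600 / 83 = -55.42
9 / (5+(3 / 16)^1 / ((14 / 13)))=2016 / 1159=1.74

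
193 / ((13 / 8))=1544 / 13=118.77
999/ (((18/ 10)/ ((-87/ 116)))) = -1665/ 4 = -416.25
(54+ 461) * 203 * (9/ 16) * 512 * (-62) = -1866755520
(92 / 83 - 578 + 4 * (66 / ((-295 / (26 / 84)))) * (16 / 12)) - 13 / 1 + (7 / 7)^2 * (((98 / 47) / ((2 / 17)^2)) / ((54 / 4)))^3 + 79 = 307649674531872143 / 350253928142055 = 878.36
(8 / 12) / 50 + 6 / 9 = 17 / 25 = 0.68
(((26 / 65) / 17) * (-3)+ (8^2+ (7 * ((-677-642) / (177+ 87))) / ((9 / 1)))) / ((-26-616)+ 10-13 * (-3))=-12126379 / 119762280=-0.10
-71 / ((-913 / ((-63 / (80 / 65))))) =-58149 / 14608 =-3.98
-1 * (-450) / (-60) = -15 / 2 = -7.50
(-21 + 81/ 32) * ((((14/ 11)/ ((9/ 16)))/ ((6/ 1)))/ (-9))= 0.77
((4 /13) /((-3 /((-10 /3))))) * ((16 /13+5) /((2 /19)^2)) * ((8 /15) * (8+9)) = 294576 /169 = 1743.05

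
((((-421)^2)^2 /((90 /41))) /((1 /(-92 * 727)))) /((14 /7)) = -21536468338222441 /45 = -478588185293832.02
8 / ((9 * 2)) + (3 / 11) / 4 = 203 / 396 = 0.51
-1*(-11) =11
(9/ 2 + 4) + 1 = 9.50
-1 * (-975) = 975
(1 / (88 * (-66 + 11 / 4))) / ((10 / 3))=-3 / 55660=-0.00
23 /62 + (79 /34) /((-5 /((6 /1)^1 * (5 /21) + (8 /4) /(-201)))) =-2137519 /7414890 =-0.29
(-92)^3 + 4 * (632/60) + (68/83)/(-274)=-132809732758/170565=-778645.87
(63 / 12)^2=441 / 16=27.56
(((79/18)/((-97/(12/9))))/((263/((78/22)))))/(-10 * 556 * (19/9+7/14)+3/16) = 32864/586647460993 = 0.00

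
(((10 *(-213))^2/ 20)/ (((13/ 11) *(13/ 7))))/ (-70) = -499059/ 338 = -1476.51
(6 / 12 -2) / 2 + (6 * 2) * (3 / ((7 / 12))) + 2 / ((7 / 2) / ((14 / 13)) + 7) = 70211 / 1148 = 61.16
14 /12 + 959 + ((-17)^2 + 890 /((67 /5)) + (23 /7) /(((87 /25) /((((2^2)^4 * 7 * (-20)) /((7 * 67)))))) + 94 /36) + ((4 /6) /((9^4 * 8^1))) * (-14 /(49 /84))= 111192167462 /89236161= 1246.04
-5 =-5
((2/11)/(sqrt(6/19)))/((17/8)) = 0.15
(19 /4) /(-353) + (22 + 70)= 129885 /1412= 91.99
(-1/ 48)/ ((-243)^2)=-1/ 2834352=-0.00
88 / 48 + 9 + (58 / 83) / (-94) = 253391 / 23406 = 10.83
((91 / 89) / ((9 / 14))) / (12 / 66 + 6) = 7007 / 27234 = 0.26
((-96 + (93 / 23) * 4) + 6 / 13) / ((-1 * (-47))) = -23730 / 14053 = -1.69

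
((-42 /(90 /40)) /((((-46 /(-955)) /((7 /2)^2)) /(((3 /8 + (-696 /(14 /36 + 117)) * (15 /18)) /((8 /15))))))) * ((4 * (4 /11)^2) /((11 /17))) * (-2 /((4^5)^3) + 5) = 5768550474070988351475 /34727639360995328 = 166108.34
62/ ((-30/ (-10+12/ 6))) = 248/ 15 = 16.53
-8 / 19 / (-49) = 8 / 931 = 0.01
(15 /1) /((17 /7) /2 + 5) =70 /29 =2.41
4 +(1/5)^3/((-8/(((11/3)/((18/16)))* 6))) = 4478/1125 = 3.98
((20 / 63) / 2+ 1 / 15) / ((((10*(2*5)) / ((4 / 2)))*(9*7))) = 71 / 992250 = 0.00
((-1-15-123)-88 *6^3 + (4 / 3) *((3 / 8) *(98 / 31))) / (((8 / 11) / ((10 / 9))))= -2720245 / 93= -29249.95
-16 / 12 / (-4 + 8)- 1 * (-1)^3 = 2 / 3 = 0.67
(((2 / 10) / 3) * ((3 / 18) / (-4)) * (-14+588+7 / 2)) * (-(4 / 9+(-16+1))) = -10087 / 432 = -23.35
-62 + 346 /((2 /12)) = 2014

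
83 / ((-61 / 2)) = -166 / 61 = -2.72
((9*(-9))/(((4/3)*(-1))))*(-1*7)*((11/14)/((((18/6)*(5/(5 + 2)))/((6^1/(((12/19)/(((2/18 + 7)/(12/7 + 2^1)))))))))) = -184338/65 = -2835.97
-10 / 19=-0.53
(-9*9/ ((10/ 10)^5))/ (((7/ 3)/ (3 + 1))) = -972/ 7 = -138.86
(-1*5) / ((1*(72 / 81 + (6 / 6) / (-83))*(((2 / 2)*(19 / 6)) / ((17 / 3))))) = -25398 / 2489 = -10.20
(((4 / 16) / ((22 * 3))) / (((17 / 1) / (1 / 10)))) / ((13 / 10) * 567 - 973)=-0.00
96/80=6/5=1.20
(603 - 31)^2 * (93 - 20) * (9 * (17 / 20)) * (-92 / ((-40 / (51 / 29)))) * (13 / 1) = 6965587080738 / 725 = 9607706318.26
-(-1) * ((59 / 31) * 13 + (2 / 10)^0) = 798 / 31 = 25.74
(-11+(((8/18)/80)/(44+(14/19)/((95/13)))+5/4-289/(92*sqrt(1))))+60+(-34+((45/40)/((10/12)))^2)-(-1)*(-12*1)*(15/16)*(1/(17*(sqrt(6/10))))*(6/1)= 49206510853/3295522800-45*sqrt(15)/34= 9.81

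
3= 3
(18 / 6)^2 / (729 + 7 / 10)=90 / 7297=0.01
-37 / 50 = -0.74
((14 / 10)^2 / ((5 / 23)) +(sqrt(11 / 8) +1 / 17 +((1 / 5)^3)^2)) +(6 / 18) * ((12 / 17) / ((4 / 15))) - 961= -252620733 / 265625 +sqrt(22) / 4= -949.87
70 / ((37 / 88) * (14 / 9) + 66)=5544 / 5279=1.05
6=6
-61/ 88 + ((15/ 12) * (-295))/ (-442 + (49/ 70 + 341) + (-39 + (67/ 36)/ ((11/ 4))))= 1.97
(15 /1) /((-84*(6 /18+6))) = -15 /532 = -0.03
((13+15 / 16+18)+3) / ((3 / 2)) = 559 / 24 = 23.29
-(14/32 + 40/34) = -439/272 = -1.61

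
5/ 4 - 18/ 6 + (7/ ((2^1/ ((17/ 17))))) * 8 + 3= 117/ 4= 29.25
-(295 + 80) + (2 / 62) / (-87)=-1011376 / 2697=-375.00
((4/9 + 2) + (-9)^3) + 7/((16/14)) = -51871/72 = -720.43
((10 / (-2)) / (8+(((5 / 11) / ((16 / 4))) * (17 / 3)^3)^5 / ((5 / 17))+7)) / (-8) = 295795945120896 / 6082656083561041461629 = 0.00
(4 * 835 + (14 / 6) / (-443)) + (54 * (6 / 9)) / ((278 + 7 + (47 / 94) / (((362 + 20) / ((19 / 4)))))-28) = 3486470184847 / 1043811219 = 3340.13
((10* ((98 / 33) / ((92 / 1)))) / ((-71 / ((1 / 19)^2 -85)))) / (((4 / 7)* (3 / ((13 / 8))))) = 57008315 / 155631432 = 0.37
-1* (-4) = 4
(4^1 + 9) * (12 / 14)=78 / 7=11.14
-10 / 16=-5 / 8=-0.62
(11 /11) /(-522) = -1 /522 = -0.00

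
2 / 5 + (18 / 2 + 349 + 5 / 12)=21529 / 60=358.82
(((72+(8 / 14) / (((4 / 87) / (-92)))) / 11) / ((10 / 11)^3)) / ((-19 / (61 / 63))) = 6.61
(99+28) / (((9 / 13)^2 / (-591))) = -4228211 / 27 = -156600.41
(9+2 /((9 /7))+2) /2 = 113 /18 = 6.28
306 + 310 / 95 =309.26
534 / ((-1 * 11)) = -534 / 11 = -48.55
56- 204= -148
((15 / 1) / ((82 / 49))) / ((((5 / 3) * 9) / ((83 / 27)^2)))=5.65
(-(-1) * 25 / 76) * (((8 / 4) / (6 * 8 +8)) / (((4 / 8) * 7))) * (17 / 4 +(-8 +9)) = 0.02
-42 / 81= -14 / 27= -0.52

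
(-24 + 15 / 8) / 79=-177 / 632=-0.28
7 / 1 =7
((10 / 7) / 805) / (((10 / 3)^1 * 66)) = 1 / 123970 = 0.00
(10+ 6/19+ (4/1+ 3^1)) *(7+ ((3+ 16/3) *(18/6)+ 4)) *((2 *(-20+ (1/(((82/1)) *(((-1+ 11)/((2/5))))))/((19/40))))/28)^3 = -2040139021729536/1122731705125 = -1817.12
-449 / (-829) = 449 / 829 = 0.54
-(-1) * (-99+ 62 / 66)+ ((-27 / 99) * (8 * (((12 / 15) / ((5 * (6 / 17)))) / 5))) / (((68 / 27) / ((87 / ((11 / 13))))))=-4815944 / 45375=-106.14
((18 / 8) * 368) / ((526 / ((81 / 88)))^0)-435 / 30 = 1627 / 2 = 813.50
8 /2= 4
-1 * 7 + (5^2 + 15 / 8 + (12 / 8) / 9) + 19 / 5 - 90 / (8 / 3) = -1189 / 120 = -9.91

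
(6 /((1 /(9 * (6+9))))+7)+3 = 820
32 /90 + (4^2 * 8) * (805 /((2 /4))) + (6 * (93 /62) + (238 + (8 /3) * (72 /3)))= 9287611 /45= 206391.36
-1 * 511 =-511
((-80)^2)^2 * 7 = 286720000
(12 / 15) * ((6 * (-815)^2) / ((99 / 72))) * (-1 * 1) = -25506240 / 11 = -2318749.09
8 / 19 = 0.42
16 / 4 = 4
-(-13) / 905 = 13 / 905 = 0.01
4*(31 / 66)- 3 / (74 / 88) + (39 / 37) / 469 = -965791 / 572649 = -1.69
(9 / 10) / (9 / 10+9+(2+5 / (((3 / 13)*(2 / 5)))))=27 / 1982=0.01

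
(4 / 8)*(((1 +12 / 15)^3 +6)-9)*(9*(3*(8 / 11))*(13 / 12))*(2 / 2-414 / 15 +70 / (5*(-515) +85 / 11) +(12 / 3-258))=-82058522013 / 9707500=-8453.11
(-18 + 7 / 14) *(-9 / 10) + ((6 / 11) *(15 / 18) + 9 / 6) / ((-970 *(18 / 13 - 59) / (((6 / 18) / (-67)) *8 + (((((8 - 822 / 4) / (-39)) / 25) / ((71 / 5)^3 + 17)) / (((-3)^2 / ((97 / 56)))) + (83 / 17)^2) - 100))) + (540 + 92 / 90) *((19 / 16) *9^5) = 2556630928613534673211522859 / 67391727451801530624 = 37936865.92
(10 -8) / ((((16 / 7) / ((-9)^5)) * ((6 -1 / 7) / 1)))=-2893401 / 328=-8821.34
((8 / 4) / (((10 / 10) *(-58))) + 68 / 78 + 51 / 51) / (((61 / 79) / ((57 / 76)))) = 82081 / 45994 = 1.78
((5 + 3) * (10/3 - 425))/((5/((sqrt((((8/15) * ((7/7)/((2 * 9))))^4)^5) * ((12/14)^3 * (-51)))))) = 288635224064/25542772825688876953125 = 0.00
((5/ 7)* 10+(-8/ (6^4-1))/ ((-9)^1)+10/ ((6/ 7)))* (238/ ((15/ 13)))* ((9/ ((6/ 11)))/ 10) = 532955423/ 83250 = 6401.87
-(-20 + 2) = 18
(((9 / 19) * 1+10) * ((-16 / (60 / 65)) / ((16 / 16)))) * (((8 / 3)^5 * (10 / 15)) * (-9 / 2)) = 339083264 / 4617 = 73442.34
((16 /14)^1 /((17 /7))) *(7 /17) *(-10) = -560 /289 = -1.94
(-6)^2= 36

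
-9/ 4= -2.25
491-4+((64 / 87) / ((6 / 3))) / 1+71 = 48578 / 87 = 558.37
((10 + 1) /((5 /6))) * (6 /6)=66 /5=13.20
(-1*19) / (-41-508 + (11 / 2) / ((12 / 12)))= 0.03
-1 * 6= -6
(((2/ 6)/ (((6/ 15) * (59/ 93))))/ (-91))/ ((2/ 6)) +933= 10018089/ 10738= 932.96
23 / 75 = 0.31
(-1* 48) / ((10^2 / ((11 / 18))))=-22 / 75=-0.29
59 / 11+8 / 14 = 457 / 77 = 5.94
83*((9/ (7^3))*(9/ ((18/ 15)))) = 11205/ 686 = 16.33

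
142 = 142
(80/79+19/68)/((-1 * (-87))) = 6941/467364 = 0.01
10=10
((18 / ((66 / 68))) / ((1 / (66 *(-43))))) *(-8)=421056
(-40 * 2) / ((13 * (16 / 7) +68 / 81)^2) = -1607445 / 18757561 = -0.09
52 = 52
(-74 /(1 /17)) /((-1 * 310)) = 629 /155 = 4.06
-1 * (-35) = 35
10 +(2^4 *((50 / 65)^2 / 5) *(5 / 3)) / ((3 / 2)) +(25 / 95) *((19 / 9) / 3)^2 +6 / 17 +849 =1804522744 / 2094417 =861.59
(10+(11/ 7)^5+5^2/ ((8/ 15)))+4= 9473417/ 134456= 70.46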